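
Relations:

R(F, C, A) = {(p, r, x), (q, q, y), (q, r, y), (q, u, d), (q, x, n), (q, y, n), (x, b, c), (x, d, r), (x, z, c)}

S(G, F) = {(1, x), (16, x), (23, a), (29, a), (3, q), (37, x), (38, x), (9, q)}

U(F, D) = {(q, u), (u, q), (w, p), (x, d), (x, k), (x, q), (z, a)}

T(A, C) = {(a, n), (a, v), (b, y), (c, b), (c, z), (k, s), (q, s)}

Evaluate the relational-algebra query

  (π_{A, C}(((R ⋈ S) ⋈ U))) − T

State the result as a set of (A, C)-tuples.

{(d, u), (n, x), (n, y), (r, d), (y, q), (y, r)}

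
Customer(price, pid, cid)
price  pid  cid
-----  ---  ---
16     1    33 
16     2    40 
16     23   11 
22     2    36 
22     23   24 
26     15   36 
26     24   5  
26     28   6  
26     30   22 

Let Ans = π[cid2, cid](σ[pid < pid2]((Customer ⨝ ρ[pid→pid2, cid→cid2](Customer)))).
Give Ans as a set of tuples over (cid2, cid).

ρ[pid→pid2, cid→cid2]: schema becomes (price, pid2, cid2); tuples unchanged.
Natural join on price: {(16, 1, 33, 1, 33), (16, 1, 33, 2, 40), (16, 1, 33, 23, 11), (16, 2, 40, 1, 33), (16, 2, 40, 2, 40), (16, 2, 40, 23, 11), (16, 23, 11, 1, 33), (16, 23, 11, 2, 40), (16, 23, 11, 23, 11), (22, 2, 36, 2, 36), (22, 2, 36, 23, 24), (22, 23, 24, 2, 36), (22, 23, 24, 23, 24), (26, 15, 36, 15, 36), (26, 15, 36, 24, 5), (26, 15, 36, 28, 6), (26, 15, 36, 30, 22), (26, 24, 5, 15, 36), (26, 24, 5, 24, 5), (26, 24, 5, 28, 6), (26, 24, 5, 30, 22), (26, 28, 6, 15, 36), (26, 28, 6, 24, 5), (26, 28, 6, 28, 6), (26, 28, 6, 30, 22), (26, 30, 22, 15, 36), (26, 30, 22, 24, 5), (26, 30, 22, 28, 6), (26, 30, 22, 30, 22)}
Apply σ_{pid < pid2}; surviving tuples: {(16, 1, 33, 2, 40), (16, 1, 33, 23, 11), (16, 2, 40, 23, 11), (22, 2, 36, 23, 24), (26, 15, 36, 24, 5), (26, 15, 36, 28, 6), (26, 15, 36, 30, 22), (26, 24, 5, 28, 6), (26, 24, 5, 30, 22), (26, 28, 6, 30, 22)}
π_{cid2, cid} gives {(11, 33), (11, 40), (22, 36), (22, 5), (22, 6), (24, 36), (40, 33), (5, 36), (6, 36), (6, 5)}.

{(11, 33), (11, 40), (22, 36), (22, 5), (22, 6), (24, 36), (40, 33), (5, 36), (6, 36), (6, 5)}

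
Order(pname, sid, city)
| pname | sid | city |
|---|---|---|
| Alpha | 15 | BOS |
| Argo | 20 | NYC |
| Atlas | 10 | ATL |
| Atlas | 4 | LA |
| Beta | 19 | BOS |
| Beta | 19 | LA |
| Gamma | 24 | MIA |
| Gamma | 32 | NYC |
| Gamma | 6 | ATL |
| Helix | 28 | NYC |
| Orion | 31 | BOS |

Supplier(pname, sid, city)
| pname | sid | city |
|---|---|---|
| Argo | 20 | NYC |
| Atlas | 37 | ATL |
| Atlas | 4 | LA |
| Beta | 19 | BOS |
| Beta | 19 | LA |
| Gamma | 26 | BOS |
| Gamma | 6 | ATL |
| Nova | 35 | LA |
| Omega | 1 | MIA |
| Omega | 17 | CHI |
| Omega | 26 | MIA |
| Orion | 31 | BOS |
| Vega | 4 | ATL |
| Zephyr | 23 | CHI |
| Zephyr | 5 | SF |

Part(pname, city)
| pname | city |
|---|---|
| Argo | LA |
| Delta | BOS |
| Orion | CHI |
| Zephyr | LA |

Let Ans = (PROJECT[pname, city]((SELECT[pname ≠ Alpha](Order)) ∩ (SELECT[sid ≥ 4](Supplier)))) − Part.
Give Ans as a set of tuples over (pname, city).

σ[pname ≠ Alpha]: keep tuples satisfying pname ≠ Alpha → {(Argo, 20, NYC), (Atlas, 10, ATL), (Atlas, 4, LA), (Beta, 19, BOS), (Beta, 19, LA), (Gamma, 24, MIA), (Gamma, 32, NYC), (Gamma, 6, ATL), (Helix, 28, NYC), (Orion, 31, BOS)}
σ[sid ≥ 4]: keep tuples satisfying sid ≥ 4 → {(Argo, 20, NYC), (Atlas, 37, ATL), (Atlas, 4, LA), (Beta, 19, BOS), (Beta, 19, LA), (Gamma, 26, BOS), (Gamma, 6, ATL), (Nova, 35, LA), (Omega, 17, CHI), (Omega, 26, MIA), (Orion, 31, BOS), (Vega, 4, ATL), (Zephyr, 23, CHI), (Zephyr, 5, SF)}
Intersection: {(Argo, 20, NYC), (Atlas, 10, ATL), (Atlas, 4, LA), (Beta, 19, BOS), (Beta, 19, LA), (Gamma, 24, MIA), (Gamma, 32, NYC), (Gamma, 6, ATL), (Helix, 28, NYC), (Orion, 31, BOS)} with {(Argo, 20, NYC), (Atlas, 37, ATL), (Atlas, 4, LA), (Beta, 19, BOS), (Beta, 19, LA), (Gamma, 26, BOS), (Gamma, 6, ATL), (Nova, 35, LA), (Omega, 17, CHI), (Omega, 26, MIA), (Orion, 31, BOS), (Vega, 4, ATL), (Zephyr, 23, CHI), (Zephyr, 5, SF)} → {(Argo, 20, NYC), (Atlas, 4, LA), (Beta, 19, BOS), (Beta, 19, LA), (Gamma, 6, ATL), (Orion, 31, BOS)}
π[pname, city]: project onto (pname, city) → {(Argo, NYC), (Atlas, LA), (Beta, BOS), (Beta, LA), (Gamma, ATL), (Orion, BOS)}
Difference: {(Argo, NYC), (Atlas, LA), (Beta, BOS), (Beta, LA), (Gamma, ATL), (Orion, BOS)} with {(Argo, LA), (Delta, BOS), (Orion, CHI), (Zephyr, LA)} → {(Argo, NYC), (Atlas, LA), (Beta, BOS), (Beta, LA), (Gamma, ATL), (Orion, BOS)}

{(Argo, NYC), (Atlas, LA), (Beta, BOS), (Beta, LA), (Gamma, ATL), (Orion, BOS)}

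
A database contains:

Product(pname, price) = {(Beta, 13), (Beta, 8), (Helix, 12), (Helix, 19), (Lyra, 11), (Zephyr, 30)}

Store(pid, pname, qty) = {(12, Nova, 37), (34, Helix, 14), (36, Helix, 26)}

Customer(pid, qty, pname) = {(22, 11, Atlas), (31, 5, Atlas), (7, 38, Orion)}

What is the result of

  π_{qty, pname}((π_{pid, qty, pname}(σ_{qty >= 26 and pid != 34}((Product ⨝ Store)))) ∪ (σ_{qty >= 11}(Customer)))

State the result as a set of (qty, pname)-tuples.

{(11, Atlas), (26, Helix), (38, Orion)}

Joining Product and Store on pname yields {(Helix, 12, 34, 14), (Helix, 12, 36, 26), (Helix, 19, 34, 14), (Helix, 19, 36, 26)}.
σ[qty >= 26 and pid != 34]: keep tuples satisfying qty >= 26 and pid != 34 → {(Helix, 12, 36, 26), (Helix, 19, 36, 26)}
Keep only column(s) pid, qty, pname (1 duplicate(s) eliminated): {(36, 26, Helix)}
σ[qty >= 11]: keep tuples satisfying qty >= 11 → {(22, 11, Atlas), (7, 38, Orion)}
Union: {(36, 26, Helix)} with {(22, 11, Atlas), (7, 38, Orion)} → {(22, 11, Atlas), (36, 26, Helix), (7, 38, Orion)}
Keep only column(s) qty, pname: {(11, Atlas), (26, Helix), (38, Orion)}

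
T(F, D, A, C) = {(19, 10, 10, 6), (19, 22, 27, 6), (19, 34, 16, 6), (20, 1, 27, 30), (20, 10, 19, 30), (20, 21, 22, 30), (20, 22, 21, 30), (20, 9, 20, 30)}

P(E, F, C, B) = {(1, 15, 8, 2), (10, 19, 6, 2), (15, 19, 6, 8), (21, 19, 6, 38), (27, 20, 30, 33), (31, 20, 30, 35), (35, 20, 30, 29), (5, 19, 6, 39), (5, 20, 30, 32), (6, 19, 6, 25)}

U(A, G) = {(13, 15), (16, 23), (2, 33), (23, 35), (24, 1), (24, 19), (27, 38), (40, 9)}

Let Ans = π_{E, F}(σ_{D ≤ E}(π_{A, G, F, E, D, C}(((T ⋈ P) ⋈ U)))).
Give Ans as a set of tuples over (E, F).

{(27, 20), (31, 20), (35, 20), (5, 20)}

Natural join on F, C: {(19, 10, 10, 6, 10, 2), (19, 10, 10, 6, 15, 8), (19, 10, 10, 6, 21, 38), (19, 10, 10, 6, 5, 39), (19, 10, 10, 6, 6, 25), (19, 22, 27, 6, 10, 2), (19, 22, 27, 6, 15, 8), (19, 22, 27, 6, 21, 38), (19, 22, 27, 6, 5, 39), (19, 22, 27, 6, 6, 25), (19, 34, 16, 6, 10, 2), (19, 34, 16, 6, 15, 8), (19, 34, 16, 6, 21, 38), (19, 34, 16, 6, 5, 39), (19, 34, 16, 6, 6, 25), (20, 1, 27, 30, 27, 33), (20, 1, 27, 30, 31, 35), (20, 1, 27, 30, 35, 29), (20, 1, 27, 30, 5, 32), (20, 10, 19, 30, 27, 33), (20, 10, 19, 30, 31, 35), (20, 10, 19, 30, 35, 29), (20, 10, 19, 30, 5, 32), (20, 21, 22, 30, 27, 33), (20, 21, 22, 30, 31, 35), (20, 21, 22, 30, 35, 29), (20, 21, 22, 30, 5, 32), (20, 22, 21, 30, 27, 33), (20, 22, 21, 30, 31, 35), (20, 22, 21, 30, 35, 29), (20, 22, 21, 30, 5, 32), (20, 9, 20, 30, 27, 33), (20, 9, 20, 30, 31, 35), (20, 9, 20, 30, 35, 29), (20, 9, 20, 30, 5, 32)}
Natural join on A: {(19, 22, 27, 6, 10, 2, 38), (19, 22, 27, 6, 15, 8, 38), (19, 22, 27, 6, 21, 38, 38), (19, 22, 27, 6, 5, 39, 38), (19, 22, 27, 6, 6, 25, 38), (19, 34, 16, 6, 10, 2, 23), (19, 34, 16, 6, 15, 8, 23), (19, 34, 16, 6, 21, 38, 23), (19, 34, 16, 6, 5, 39, 23), (19, 34, 16, 6, 6, 25, 23), (20, 1, 27, 30, 27, 33, 38), (20, 1, 27, 30, 31, 35, 38), (20, 1, 27, 30, 35, 29, 38), (20, 1, 27, 30, 5, 32, 38)}
π[A, G, F, E, D, C]: project onto (A, G, F, E, D, C) → {(16, 23, 19, 10, 34, 6), (16, 23, 19, 15, 34, 6), (16, 23, 19, 21, 34, 6), (16, 23, 19, 5, 34, 6), (16, 23, 19, 6, 34, 6), (27, 38, 19, 10, 22, 6), (27, 38, 19, 15, 22, 6), (27, 38, 19, 21, 22, 6), (27, 38, 19, 5, 22, 6), (27, 38, 19, 6, 22, 6), (27, 38, 20, 27, 1, 30), (27, 38, 20, 31, 1, 30), (27, 38, 20, 35, 1, 30), (27, 38, 20, 5, 1, 30)}
σ[D ≤ E]: keep tuples satisfying D ≤ E → {(27, 38, 20, 27, 1, 30), (27, 38, 20, 31, 1, 30), (27, 38, 20, 35, 1, 30), (27, 38, 20, 5, 1, 30)}
π[E, F]: project onto (E, F) → {(27, 20), (31, 20), (35, 20), (5, 20)}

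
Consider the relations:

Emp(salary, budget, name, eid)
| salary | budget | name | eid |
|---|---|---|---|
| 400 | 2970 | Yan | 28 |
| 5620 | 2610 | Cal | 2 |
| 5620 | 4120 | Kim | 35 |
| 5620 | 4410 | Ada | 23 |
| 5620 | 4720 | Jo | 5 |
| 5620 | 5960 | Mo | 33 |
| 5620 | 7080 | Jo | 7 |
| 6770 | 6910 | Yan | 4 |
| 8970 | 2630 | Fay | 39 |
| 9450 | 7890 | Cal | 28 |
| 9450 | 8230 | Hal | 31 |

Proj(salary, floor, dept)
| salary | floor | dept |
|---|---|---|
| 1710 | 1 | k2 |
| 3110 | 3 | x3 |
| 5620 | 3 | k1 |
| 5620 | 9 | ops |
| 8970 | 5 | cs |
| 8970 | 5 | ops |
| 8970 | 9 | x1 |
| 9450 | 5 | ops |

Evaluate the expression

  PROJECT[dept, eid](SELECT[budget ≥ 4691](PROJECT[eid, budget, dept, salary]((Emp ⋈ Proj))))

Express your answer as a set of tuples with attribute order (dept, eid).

{(k1, 33), (k1, 5), (k1, 7), (ops, 28), (ops, 31), (ops, 33), (ops, 5), (ops, 7)}

Natural join on salary: {(5620, 2610, Cal, 2, 3, k1), (5620, 2610, Cal, 2, 9, ops), (5620, 4120, Kim, 35, 3, k1), (5620, 4120, Kim, 35, 9, ops), (5620, 4410, Ada, 23, 3, k1), (5620, 4410, Ada, 23, 9, ops), (5620, 4720, Jo, 5, 3, k1), (5620, 4720, Jo, 5, 9, ops), (5620, 5960, Mo, 33, 3, k1), (5620, 5960, Mo, 33, 9, ops), (5620, 7080, Jo, 7, 3, k1), (5620, 7080, Jo, 7, 9, ops), (8970, 2630, Fay, 39, 5, cs), (8970, 2630, Fay, 39, 5, ops), (8970, 2630, Fay, 39, 9, x1), (9450, 7890, Cal, 28, 5, ops), (9450, 8230, Hal, 31, 5, ops)}
π[eid, budget, dept, salary]: project onto (eid, budget, dept, salary) → {(2, 2610, k1, 5620), (2, 2610, ops, 5620), (23, 4410, k1, 5620), (23, 4410, ops, 5620), (28, 7890, ops, 9450), (31, 8230, ops, 9450), (33, 5960, k1, 5620), (33, 5960, ops, 5620), (35, 4120, k1, 5620), (35, 4120, ops, 5620), (39, 2630, cs, 8970), (39, 2630, ops, 8970), (39, 2630, x1, 8970), (5, 4720, k1, 5620), (5, 4720, ops, 5620), (7, 7080, k1, 5620), (7, 7080, ops, 5620)}
Selection budget ≥ 4691: {(28, 7890, ops, 9450), (31, 8230, ops, 9450), (33, 5960, k1, 5620), (33, 5960, ops, 5620), (5, 4720, k1, 5620), (5, 4720, ops, 5620), (7, 7080, k1, 5620), (7, 7080, ops, 5620)}
π[dept, eid]: project onto (dept, eid) → {(k1, 33), (k1, 5), (k1, 7), (ops, 28), (ops, 31), (ops, 33), (ops, 5), (ops, 7)}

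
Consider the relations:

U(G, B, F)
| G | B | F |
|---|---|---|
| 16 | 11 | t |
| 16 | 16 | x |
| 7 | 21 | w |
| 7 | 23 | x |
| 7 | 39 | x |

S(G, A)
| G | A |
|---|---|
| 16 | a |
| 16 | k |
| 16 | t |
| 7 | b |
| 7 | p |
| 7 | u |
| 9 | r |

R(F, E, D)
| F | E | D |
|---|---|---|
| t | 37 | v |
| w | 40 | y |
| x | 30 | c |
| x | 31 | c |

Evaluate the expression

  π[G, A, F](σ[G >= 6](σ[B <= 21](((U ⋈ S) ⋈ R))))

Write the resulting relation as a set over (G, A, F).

{(16, a, t), (16, a, x), (16, k, t), (16, k, x), (16, t, t), (16, t, x), (7, b, w), (7, p, w), (7, u, w)}

Natural join on G: {(16, 11, t, a), (16, 11, t, k), (16, 11, t, t), (16, 16, x, a), (16, 16, x, k), (16, 16, x, t), (7, 21, w, b), (7, 21, w, p), (7, 21, w, u), (7, 23, x, b), (7, 23, x, p), (7, 23, x, u), (7, 39, x, b), (7, 39, x, p), (7, 39, x, u)}
Natural join on F: {(16, 11, t, a, 37, v), (16, 11, t, k, 37, v), (16, 11, t, t, 37, v), (16, 16, x, a, 30, c), (16, 16, x, a, 31, c), (16, 16, x, k, 30, c), (16, 16, x, k, 31, c), (16, 16, x, t, 30, c), (16, 16, x, t, 31, c), (7, 21, w, b, 40, y), (7, 21, w, p, 40, y), (7, 21, w, u, 40, y), (7, 23, x, b, 30, c), (7, 23, x, b, 31, c), (7, 23, x, p, 30, c), (7, 23, x, p, 31, c), (7, 23, x, u, 30, c), (7, 23, x, u, 31, c), (7, 39, x, b, 30, c), (7, 39, x, b, 31, c), (7, 39, x, p, 30, c), (7, 39, x, p, 31, c), (7, 39, x, u, 30, c), (7, 39, x, u, 31, c)}
Apply σ_{B <= 21}; surviving tuples: {(16, 11, t, a, 37, v), (16, 11, t, k, 37, v), (16, 11, t, t, 37, v), (16, 16, x, a, 30, c), (16, 16, x, a, 31, c), (16, 16, x, k, 30, c), (16, 16, x, k, 31, c), (16, 16, x, t, 30, c), (16, 16, x, t, 31, c), (7, 21, w, b, 40, y), (7, 21, w, p, 40, y), (7, 21, w, u, 40, y)}
Apply σ_{G >= 6}; surviving tuples: {(16, 11, t, a, 37, v), (16, 11, t, k, 37, v), (16, 11, t, t, 37, v), (16, 16, x, a, 30, c), (16, 16, x, a, 31, c), (16, 16, x, k, 30, c), (16, 16, x, k, 31, c), (16, 16, x, t, 30, c), (16, 16, x, t, 31, c), (7, 21, w, b, 40, y), (7, 21, w, p, 40, y), (7, 21, w, u, 40, y)}
π[G, A, F]: project onto (G, A, F) (3 duplicate(s) eliminated) → {(16, a, t), (16, a, x), (16, k, t), (16, k, x), (16, t, t), (16, t, x), (7, b, w), (7, p, w), (7, u, w)}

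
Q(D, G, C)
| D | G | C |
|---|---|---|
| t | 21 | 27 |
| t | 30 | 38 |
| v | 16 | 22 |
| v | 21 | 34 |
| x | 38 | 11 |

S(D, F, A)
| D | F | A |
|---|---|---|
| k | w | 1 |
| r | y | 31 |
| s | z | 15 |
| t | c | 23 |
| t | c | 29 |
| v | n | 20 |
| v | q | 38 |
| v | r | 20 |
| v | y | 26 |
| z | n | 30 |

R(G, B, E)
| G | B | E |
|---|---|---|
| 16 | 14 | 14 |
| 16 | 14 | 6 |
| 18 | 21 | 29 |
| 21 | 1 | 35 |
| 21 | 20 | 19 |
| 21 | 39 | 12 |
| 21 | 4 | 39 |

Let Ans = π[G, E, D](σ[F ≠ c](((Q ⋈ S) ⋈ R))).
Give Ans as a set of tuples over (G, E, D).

Natural join on D: {(t, 21, 27, c, 23), (t, 21, 27, c, 29), (t, 30, 38, c, 23), (t, 30, 38, c, 29), (v, 16, 22, n, 20), (v, 16, 22, q, 38), (v, 16, 22, r, 20), (v, 16, 22, y, 26), (v, 21, 34, n, 20), (v, 21, 34, q, 38), (v, 21, 34, r, 20), (v, 21, 34, y, 26)}
Natural join on G: {(t, 21, 27, c, 23, 1, 35), (t, 21, 27, c, 23, 20, 19), (t, 21, 27, c, 23, 39, 12), (t, 21, 27, c, 23, 4, 39), (t, 21, 27, c, 29, 1, 35), (t, 21, 27, c, 29, 20, 19), (t, 21, 27, c, 29, 39, 12), (t, 21, 27, c, 29, 4, 39), (v, 16, 22, n, 20, 14, 14), (v, 16, 22, n, 20, 14, 6), (v, 16, 22, q, 38, 14, 14), (v, 16, 22, q, 38, 14, 6), (v, 16, 22, r, 20, 14, 14), (v, 16, 22, r, 20, 14, 6), (v, 16, 22, y, 26, 14, 14), (v, 16, 22, y, 26, 14, 6), (v, 21, 34, n, 20, 1, 35), (v, 21, 34, n, 20, 20, 19), (v, 21, 34, n, 20, 39, 12), (v, 21, 34, n, 20, 4, 39), (v, 21, 34, q, 38, 1, 35), (v, 21, 34, q, 38, 20, 19), (v, 21, 34, q, 38, 39, 12), (v, 21, 34, q, 38, 4, 39), (v, 21, 34, r, 20, 1, 35), (v, 21, 34, r, 20, 20, 19), (v, 21, 34, r, 20, 39, 12), (v, 21, 34, r, 20, 4, 39), (v, 21, 34, y, 26, 1, 35), (v, 21, 34, y, 26, 20, 19), (v, 21, 34, y, 26, 39, 12), (v, 21, 34, y, 26, 4, 39)}
Selection F ≠ c: {(v, 16, 22, n, 20, 14, 14), (v, 16, 22, n, 20, 14, 6), (v, 16, 22, q, 38, 14, 14), (v, 16, 22, q, 38, 14, 6), (v, 16, 22, r, 20, 14, 14), (v, 16, 22, r, 20, 14, 6), (v, 16, 22, y, 26, 14, 14), (v, 16, 22, y, 26, 14, 6), (v, 21, 34, n, 20, 1, 35), (v, 21, 34, n, 20, 20, 19), (v, 21, 34, n, 20, 39, 12), (v, 21, 34, n, 20, 4, 39), (v, 21, 34, q, 38, 1, 35), (v, 21, 34, q, 38, 20, 19), (v, 21, 34, q, 38, 39, 12), (v, 21, 34, q, 38, 4, 39), (v, 21, 34, r, 20, 1, 35), (v, 21, 34, r, 20, 20, 19), (v, 21, 34, r, 20, 39, 12), (v, 21, 34, r, 20, 4, 39), (v, 21, 34, y, 26, 1, 35), (v, 21, 34, y, 26, 20, 19), (v, 21, 34, y, 26, 39, 12), (v, 21, 34, y, 26, 4, 39)}
π_{G, E, D} gives {(16, 14, v), (16, 6, v), (21, 12, v), (21, 19, v), (21, 35, v), (21, 39, v)} (18 duplicate(s) eliminated).

{(16, 14, v), (16, 6, v), (21, 12, v), (21, 19, v), (21, 35, v), (21, 39, v)}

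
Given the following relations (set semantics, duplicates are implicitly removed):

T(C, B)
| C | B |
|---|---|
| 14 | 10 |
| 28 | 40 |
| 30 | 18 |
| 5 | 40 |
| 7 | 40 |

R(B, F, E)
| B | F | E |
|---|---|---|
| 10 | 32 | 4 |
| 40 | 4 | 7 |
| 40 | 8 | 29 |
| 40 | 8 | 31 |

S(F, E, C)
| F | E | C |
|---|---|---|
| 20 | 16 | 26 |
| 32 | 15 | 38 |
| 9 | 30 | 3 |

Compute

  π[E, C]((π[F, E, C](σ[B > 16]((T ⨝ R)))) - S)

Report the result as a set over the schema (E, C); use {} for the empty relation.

{(29, 28), (29, 5), (29, 7), (31, 28), (31, 5), (31, 7), (7, 28), (7, 5), (7, 7)}

Joining T and R on B yields {(14, 10, 32, 4), (28, 40, 4, 7), (28, 40, 8, 29), (28, 40, 8, 31), (5, 40, 4, 7), (5, 40, 8, 29), (5, 40, 8, 31), (7, 40, 4, 7), (7, 40, 8, 29), (7, 40, 8, 31)}.
Filtering on B > 16 leaves {(28, 40, 4, 7), (28, 40, 8, 29), (28, 40, 8, 31), (5, 40, 4, 7), (5, 40, 8, 29), (5, 40, 8, 31), (7, 40, 4, 7), (7, 40, 8, 29), (7, 40, 8, 31)}.
π[F, E, C]: project onto (F, E, C) → {(4, 7, 28), (4, 7, 5), (4, 7, 7), (8, 29, 28), (8, 29, 5), (8, 29, 7), (8, 31, 28), (8, 31, 5), (8, 31, 7)}
Set difference of the two operands is {(4, 7, 28), (4, 7, 5), (4, 7, 7), (8, 29, 28), (8, 29, 5), (8, 29, 7), (8, 31, 28), (8, 31, 5), (8, 31, 7)}.
π[E, C]: project onto (E, C) → {(29, 28), (29, 5), (29, 7), (31, 28), (31, 5), (31, 7), (7, 28), (7, 5), (7, 7)}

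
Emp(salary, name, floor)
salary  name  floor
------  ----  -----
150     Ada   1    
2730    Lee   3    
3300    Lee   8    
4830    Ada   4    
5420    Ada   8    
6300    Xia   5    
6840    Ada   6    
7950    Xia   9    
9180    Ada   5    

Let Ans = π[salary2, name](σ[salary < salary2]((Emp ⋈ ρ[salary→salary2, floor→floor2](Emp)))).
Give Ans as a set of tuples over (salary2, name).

{(3300, Lee), (4830, Ada), (5420, Ada), (6840, Ada), (7950, Xia), (9180, Ada)}

ρ[salary→salary2, floor→floor2]: schema becomes (salary2, name, floor2); tuples unchanged.
Joining Emp and ρ[salary→salary2, floor→floor2](Emp) on name yields {(150, Ada, 1, 150, 1), (150, Ada, 1, 4830, 4), (150, Ada, 1, 5420, 8), (150, Ada, 1, 6840, 6), (150, Ada, 1, 9180, 5), (2730, Lee, 3, 2730, 3), (2730, Lee, 3, 3300, 8), (3300, Lee, 8, 2730, 3), (3300, Lee, 8, 3300, 8), (4830, Ada, 4, 150, 1), (4830, Ada, 4, 4830, 4), (4830, Ada, 4, 5420, 8), (4830, Ada, 4, 6840, 6), (4830, Ada, 4, 9180, 5), (5420, Ada, 8, 150, 1), (5420, Ada, 8, 4830, 4), (5420, Ada, 8, 5420, 8), (5420, Ada, 8, 6840, 6), (5420, Ada, 8, 9180, 5), (6300, Xia, 5, 6300, 5), (6300, Xia, 5, 7950, 9), (6840, Ada, 6, 150, 1), (6840, Ada, 6, 4830, 4), (6840, Ada, 6, 5420, 8), (6840, Ada, 6, 6840, 6), (6840, Ada, 6, 9180, 5), (7950, Xia, 9, 6300, 5), (7950, Xia, 9, 7950, 9), (9180, Ada, 5, 150, 1), (9180, Ada, 5, 4830, 4), (9180, Ada, 5, 5420, 8), (9180, Ada, 5, 6840, 6), (9180, Ada, 5, 9180, 5)}.
Selection salary < salary2: {(150, Ada, 1, 4830, 4), (150, Ada, 1, 5420, 8), (150, Ada, 1, 6840, 6), (150, Ada, 1, 9180, 5), (2730, Lee, 3, 3300, 8), (4830, Ada, 4, 5420, 8), (4830, Ada, 4, 6840, 6), (4830, Ada, 4, 9180, 5), (5420, Ada, 8, 6840, 6), (5420, Ada, 8, 9180, 5), (6300, Xia, 5, 7950, 9), (6840, Ada, 6, 9180, 5)}
π[salary2, name]: project onto (salary2, name) (6 duplicate(s) eliminated) → {(3300, Lee), (4830, Ada), (5420, Ada), (6840, Ada), (7950, Xia), (9180, Ada)}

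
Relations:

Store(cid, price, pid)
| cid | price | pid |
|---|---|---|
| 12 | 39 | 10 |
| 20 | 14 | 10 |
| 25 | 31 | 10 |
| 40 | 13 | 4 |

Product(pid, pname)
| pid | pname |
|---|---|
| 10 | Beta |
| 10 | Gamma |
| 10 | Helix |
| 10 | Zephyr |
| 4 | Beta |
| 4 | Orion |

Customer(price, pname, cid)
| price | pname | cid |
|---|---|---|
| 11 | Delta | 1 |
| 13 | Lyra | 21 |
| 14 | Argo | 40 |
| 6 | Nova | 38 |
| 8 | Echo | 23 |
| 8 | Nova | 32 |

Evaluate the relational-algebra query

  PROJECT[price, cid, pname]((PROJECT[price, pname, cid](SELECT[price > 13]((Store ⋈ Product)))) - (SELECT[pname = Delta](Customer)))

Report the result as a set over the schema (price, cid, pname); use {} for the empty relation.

{(14, 20, Beta), (14, 20, Gamma), (14, 20, Helix), (14, 20, Zephyr), (31, 25, Beta), (31, 25, Gamma), (31, 25, Helix), (31, 25, Zephyr), (39, 12, Beta), (39, 12, Gamma), (39, 12, Helix), (39, 12, Zephyr)}

Store ⋈ Product (natural join on pid): {(12, 39, 10, Beta), (12, 39, 10, Gamma), (12, 39, 10, Helix), (12, 39, 10, Zephyr), (20, 14, 10, Beta), (20, 14, 10, Gamma), (20, 14, 10, Helix), (20, 14, 10, Zephyr), (25, 31, 10, Beta), (25, 31, 10, Gamma), (25, 31, 10, Helix), (25, 31, 10, Zephyr), (40, 13, 4, Beta), (40, 13, 4, Orion)}
Apply σ_{price > 13}; surviving tuples: {(12, 39, 10, Beta), (12, 39, 10, Gamma), (12, 39, 10, Helix), (12, 39, 10, Zephyr), (20, 14, 10, Beta), (20, 14, 10, Gamma), (20, 14, 10, Helix), (20, 14, 10, Zephyr), (25, 31, 10, Beta), (25, 31, 10, Gamma), (25, 31, 10, Helix), (25, 31, 10, Zephyr)}
π[price, pname, cid]: project onto (price, pname, cid) → {(14, Beta, 20), (14, Gamma, 20), (14, Helix, 20), (14, Zephyr, 20), (31, Beta, 25), (31, Gamma, 25), (31, Helix, 25), (31, Zephyr, 25), (39, Beta, 12), (39, Gamma, 12), (39, Helix, 12), (39, Zephyr, 12)}
Apply σ_{pname = Delta}; surviving tuples: {(11, Delta, 1)}
Difference: {(14, Beta, 20), (14, Gamma, 20), (14, Helix, 20), (14, Zephyr, 20), (31, Beta, 25), (31, Gamma, 25), (31, Helix, 25), (31, Zephyr, 25), (39, Beta, 12), (39, Gamma, 12), (39, Helix, 12), (39, Zephyr, 12)} with {(11, Delta, 1)} → {(14, Beta, 20), (14, Gamma, 20), (14, Helix, 20), (14, Zephyr, 20), (31, Beta, 25), (31, Gamma, 25), (31, Helix, 25), (31, Zephyr, 25), (39, Beta, 12), (39, Gamma, 12), (39, Helix, 12), (39, Zephyr, 12)}
π[price, cid, pname]: project onto (price, cid, pname) → {(14, 20, Beta), (14, 20, Gamma), (14, 20, Helix), (14, 20, Zephyr), (31, 25, Beta), (31, 25, Gamma), (31, 25, Helix), (31, 25, Zephyr), (39, 12, Beta), (39, 12, Gamma), (39, 12, Helix), (39, 12, Zephyr)}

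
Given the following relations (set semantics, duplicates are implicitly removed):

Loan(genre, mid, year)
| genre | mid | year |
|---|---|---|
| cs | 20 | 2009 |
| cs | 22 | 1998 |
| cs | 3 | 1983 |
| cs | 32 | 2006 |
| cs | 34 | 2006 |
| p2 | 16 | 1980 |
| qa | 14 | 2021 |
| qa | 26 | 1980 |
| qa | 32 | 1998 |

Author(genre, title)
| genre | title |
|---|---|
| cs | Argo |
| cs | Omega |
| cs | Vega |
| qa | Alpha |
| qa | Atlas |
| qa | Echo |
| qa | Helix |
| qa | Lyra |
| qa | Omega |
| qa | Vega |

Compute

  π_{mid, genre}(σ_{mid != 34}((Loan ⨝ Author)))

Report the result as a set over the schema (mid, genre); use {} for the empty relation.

{(14, qa), (20, cs), (22, cs), (26, qa), (3, cs), (32, cs), (32, qa)}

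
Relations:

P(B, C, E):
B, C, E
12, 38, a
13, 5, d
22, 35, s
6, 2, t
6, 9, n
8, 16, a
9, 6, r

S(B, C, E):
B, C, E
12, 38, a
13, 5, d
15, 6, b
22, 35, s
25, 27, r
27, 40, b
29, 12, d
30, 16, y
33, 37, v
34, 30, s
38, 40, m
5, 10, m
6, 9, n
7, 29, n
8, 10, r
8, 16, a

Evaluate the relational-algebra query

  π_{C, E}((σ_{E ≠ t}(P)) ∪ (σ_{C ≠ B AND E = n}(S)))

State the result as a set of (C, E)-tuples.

{(16, a), (29, n), (35, s), (38, a), (5, d), (6, r), (9, n)}

Apply σ_{E ≠ t}; surviving tuples: {(12, 38, a), (13, 5, d), (22, 35, s), (6, 9, n), (8, 16, a), (9, 6, r)}
Apply σ_{C ≠ B AND E = n}; surviving tuples: {(6, 9, n), (7, 29, n)}
Union: {(12, 38, a), (13, 5, d), (22, 35, s), (6, 9, n), (8, 16, a), (9, 6, r)} with {(6, 9, n), (7, 29, n)} → {(12, 38, a), (13, 5, d), (22, 35, s), (6, 9, n), (7, 29, n), (8, 16, a), (9, 6, r)}
Projecting to C, E: {(16, a), (29, n), (35, s), (38, a), (5, d), (6, r), (9, n)}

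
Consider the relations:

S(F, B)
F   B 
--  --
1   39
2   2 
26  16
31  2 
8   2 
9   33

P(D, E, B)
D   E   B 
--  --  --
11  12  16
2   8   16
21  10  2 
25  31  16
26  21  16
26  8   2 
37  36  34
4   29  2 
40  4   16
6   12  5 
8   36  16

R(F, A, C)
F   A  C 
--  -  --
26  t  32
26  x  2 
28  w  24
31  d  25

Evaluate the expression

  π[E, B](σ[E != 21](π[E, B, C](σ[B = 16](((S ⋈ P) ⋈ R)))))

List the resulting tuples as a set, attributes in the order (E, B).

Joining S and P on B yields {(2, 2, 21, 10), (2, 2, 26, 8), (2, 2, 4, 29), (26, 16, 11, 12), (26, 16, 2, 8), (26, 16, 25, 31), (26, 16, 26, 21), (26, 16, 40, 4), (26, 16, 8, 36), (31, 2, 21, 10), (31, 2, 26, 8), (31, 2, 4, 29), (8, 2, 21, 10), (8, 2, 26, 8), (8, 2, 4, 29)}.
Joining (S ⋈ P) and R on F yields {(26, 16, 11, 12, t, 32), (26, 16, 11, 12, x, 2), (26, 16, 2, 8, t, 32), (26, 16, 2, 8, x, 2), (26, 16, 25, 31, t, 32), (26, 16, 25, 31, x, 2), (26, 16, 26, 21, t, 32), (26, 16, 26, 21, x, 2), (26, 16, 40, 4, t, 32), (26, 16, 40, 4, x, 2), (26, 16, 8, 36, t, 32), (26, 16, 8, 36, x, 2), (31, 2, 21, 10, d, 25), (31, 2, 26, 8, d, 25), (31, 2, 4, 29, d, 25)}.
Apply σ_{B = 16}; surviving tuples: {(26, 16, 11, 12, t, 32), (26, 16, 11, 12, x, 2), (26, 16, 2, 8, t, 32), (26, 16, 2, 8, x, 2), (26, 16, 25, 31, t, 32), (26, 16, 25, 31, x, 2), (26, 16, 26, 21, t, 32), (26, 16, 26, 21, x, 2), (26, 16, 40, 4, t, 32), (26, 16, 40, 4, x, 2), (26, 16, 8, 36, t, 32), (26, 16, 8, 36, x, 2)}
Projecting to E, B, C: {(12, 16, 2), (12, 16, 32), (21, 16, 2), (21, 16, 32), (31, 16, 2), (31, 16, 32), (36, 16, 2), (36, 16, 32), (4, 16, 2), (4, 16, 32), (8, 16, 2), (8, 16, 32)}
Apply σ_{E != 21}; surviving tuples: {(12, 16, 2), (12, 16, 32), (31, 16, 2), (31, 16, 32), (36, 16, 2), (36, 16, 32), (4, 16, 2), (4, 16, 32), (8, 16, 2), (8, 16, 32)}
Projecting to E, B (5 duplicate(s) eliminated): {(12, 16), (31, 16), (36, 16), (4, 16), (8, 16)}

{(12, 16), (31, 16), (36, 16), (4, 16), (8, 16)}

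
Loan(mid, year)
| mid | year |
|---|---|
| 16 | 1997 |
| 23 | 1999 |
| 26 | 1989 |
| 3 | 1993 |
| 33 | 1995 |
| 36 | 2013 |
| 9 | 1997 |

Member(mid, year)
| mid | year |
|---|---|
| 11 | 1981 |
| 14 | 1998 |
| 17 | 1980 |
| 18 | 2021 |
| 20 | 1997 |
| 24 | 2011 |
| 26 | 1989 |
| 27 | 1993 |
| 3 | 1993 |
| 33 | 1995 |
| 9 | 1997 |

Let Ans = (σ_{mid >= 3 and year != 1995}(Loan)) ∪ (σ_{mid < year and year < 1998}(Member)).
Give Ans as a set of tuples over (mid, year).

{(11, 1981), (16, 1997), (17, 1980), (20, 1997), (23, 1999), (26, 1989), (27, 1993), (3, 1993), (33, 1995), (36, 2013), (9, 1997)}

Filtering on mid >= 3 and year != 1995 leaves {(16, 1997), (23, 1999), (26, 1989), (3, 1993), (36, 2013), (9, 1997)}.
Filtering on mid < year and year < 1998 leaves {(11, 1981), (17, 1980), (20, 1997), (26, 1989), (27, 1993), (3, 1993), (33, 1995), (9, 1997)}.
Set union of the two operands is {(11, 1981), (16, 1997), (17, 1980), (20, 1997), (23, 1999), (26, 1989), (27, 1993), (3, 1993), (33, 1995), (36, 2013), (9, 1997)}.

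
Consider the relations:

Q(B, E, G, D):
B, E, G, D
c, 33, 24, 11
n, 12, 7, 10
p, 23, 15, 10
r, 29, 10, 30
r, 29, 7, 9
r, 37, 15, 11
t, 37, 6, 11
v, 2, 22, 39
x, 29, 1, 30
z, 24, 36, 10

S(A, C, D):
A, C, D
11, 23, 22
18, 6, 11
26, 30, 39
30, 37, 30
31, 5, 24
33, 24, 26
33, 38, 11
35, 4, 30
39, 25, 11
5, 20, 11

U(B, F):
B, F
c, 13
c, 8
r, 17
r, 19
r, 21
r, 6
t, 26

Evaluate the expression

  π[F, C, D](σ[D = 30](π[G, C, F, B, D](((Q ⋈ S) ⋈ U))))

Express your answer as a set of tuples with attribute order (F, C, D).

{(17, 37, 30), (17, 4, 30), (19, 37, 30), (19, 4, 30), (21, 37, 30), (21, 4, 30), (6, 37, 30), (6, 4, 30)}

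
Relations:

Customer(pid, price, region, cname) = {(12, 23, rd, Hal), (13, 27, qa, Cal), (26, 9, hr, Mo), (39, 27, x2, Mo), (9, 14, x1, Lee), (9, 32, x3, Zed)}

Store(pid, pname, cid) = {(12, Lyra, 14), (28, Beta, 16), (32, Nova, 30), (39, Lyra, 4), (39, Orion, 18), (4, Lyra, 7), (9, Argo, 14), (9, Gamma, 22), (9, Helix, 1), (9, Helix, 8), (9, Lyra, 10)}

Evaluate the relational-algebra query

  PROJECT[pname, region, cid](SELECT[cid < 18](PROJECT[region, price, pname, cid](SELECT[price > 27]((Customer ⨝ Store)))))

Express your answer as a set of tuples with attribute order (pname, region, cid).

{(Argo, x3, 14), (Helix, x3, 1), (Helix, x3, 8), (Lyra, x3, 10)}

Joining Customer and Store on pid yields {(12, 23, rd, Hal, Lyra, 14), (39, 27, x2, Mo, Lyra, 4), (39, 27, x2, Mo, Orion, 18), (9, 14, x1, Lee, Argo, 14), (9, 14, x1, Lee, Gamma, 22), (9, 14, x1, Lee, Helix, 1), (9, 14, x1, Lee, Helix, 8), (9, 14, x1, Lee, Lyra, 10), (9, 32, x3, Zed, Argo, 14), (9, 32, x3, Zed, Gamma, 22), (9, 32, x3, Zed, Helix, 1), (9, 32, x3, Zed, Helix, 8), (9, 32, x3, Zed, Lyra, 10)}.
σ[price > 27]: keep tuples satisfying price > 27 → {(9, 32, x3, Zed, Argo, 14), (9, 32, x3, Zed, Gamma, 22), (9, 32, x3, Zed, Helix, 1), (9, 32, x3, Zed, Helix, 8), (9, 32, x3, Zed, Lyra, 10)}
Projecting to region, price, pname, cid: {(x3, 32, Argo, 14), (x3, 32, Gamma, 22), (x3, 32, Helix, 1), (x3, 32, Helix, 8), (x3, 32, Lyra, 10)}
σ[cid < 18]: keep tuples satisfying cid < 18 → {(x3, 32, Argo, 14), (x3, 32, Helix, 1), (x3, 32, Helix, 8), (x3, 32, Lyra, 10)}
Projecting to pname, region, cid: {(Argo, x3, 14), (Helix, x3, 1), (Helix, x3, 8), (Lyra, x3, 10)}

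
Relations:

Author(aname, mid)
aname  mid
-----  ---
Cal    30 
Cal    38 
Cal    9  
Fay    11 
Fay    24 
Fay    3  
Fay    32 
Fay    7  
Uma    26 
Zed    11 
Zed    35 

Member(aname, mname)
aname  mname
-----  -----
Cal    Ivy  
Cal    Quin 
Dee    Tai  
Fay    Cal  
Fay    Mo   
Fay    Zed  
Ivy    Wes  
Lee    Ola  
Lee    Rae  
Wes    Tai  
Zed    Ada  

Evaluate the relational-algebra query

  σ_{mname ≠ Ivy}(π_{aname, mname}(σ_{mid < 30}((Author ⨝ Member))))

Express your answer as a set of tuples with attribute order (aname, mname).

{(Cal, Quin), (Fay, Cal), (Fay, Mo), (Fay, Zed), (Zed, Ada)}

Natural join on aname: {(Cal, 30, Ivy), (Cal, 30, Quin), (Cal, 38, Ivy), (Cal, 38, Quin), (Cal, 9, Ivy), (Cal, 9, Quin), (Fay, 11, Cal), (Fay, 11, Mo), (Fay, 11, Zed), (Fay, 24, Cal), (Fay, 24, Mo), (Fay, 24, Zed), (Fay, 3, Cal), (Fay, 3, Mo), (Fay, 3, Zed), (Fay, 32, Cal), (Fay, 32, Mo), (Fay, 32, Zed), (Fay, 7, Cal), (Fay, 7, Mo), (Fay, 7, Zed), (Zed, 11, Ada), (Zed, 35, Ada)}
σ[mid < 30]: keep tuples satisfying mid < 30 → {(Cal, 9, Ivy), (Cal, 9, Quin), (Fay, 11, Cal), (Fay, 11, Mo), (Fay, 11, Zed), (Fay, 24, Cal), (Fay, 24, Mo), (Fay, 24, Zed), (Fay, 3, Cal), (Fay, 3, Mo), (Fay, 3, Zed), (Fay, 7, Cal), (Fay, 7, Mo), (Fay, 7, Zed), (Zed, 11, Ada)}
π[aname, mname]: project onto (aname, mname) (9 duplicate(s) eliminated) → {(Cal, Ivy), (Cal, Quin), (Fay, Cal), (Fay, Mo), (Fay, Zed), (Zed, Ada)}
σ[mname ≠ Ivy]: keep tuples satisfying mname ≠ Ivy → {(Cal, Quin), (Fay, Cal), (Fay, Mo), (Fay, Zed), (Zed, Ada)}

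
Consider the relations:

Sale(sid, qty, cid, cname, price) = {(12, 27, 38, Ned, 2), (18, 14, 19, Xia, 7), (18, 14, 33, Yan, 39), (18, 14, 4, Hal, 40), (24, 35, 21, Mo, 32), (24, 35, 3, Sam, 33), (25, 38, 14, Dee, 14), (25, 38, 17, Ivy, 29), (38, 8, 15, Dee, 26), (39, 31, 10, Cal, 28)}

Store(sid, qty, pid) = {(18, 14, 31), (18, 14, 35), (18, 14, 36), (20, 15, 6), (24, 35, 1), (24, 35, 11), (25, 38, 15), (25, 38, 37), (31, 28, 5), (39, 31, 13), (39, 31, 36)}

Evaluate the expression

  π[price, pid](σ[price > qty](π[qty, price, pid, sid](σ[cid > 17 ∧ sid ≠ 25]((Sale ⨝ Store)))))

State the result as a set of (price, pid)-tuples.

{(39, 31), (39, 35), (39, 36)}

Joining Sale and Store on sid, qty yields {(18, 14, 19, Xia, 7, 31), (18, 14, 19, Xia, 7, 35), (18, 14, 19, Xia, 7, 36), (18, 14, 33, Yan, 39, 31), (18, 14, 33, Yan, 39, 35), (18, 14, 33, Yan, 39, 36), (18, 14, 4, Hal, 40, 31), (18, 14, 4, Hal, 40, 35), (18, 14, 4, Hal, 40, 36), (24, 35, 21, Mo, 32, 1), (24, 35, 21, Mo, 32, 11), (24, 35, 3, Sam, 33, 1), (24, 35, 3, Sam, 33, 11), (25, 38, 14, Dee, 14, 15), (25, 38, 14, Dee, 14, 37), (25, 38, 17, Ivy, 29, 15), (25, 38, 17, Ivy, 29, 37), (39, 31, 10, Cal, 28, 13), (39, 31, 10, Cal, 28, 36)}.
σ[cid > 17 ∧ sid ≠ 25]: keep tuples satisfying cid > 17 ∧ sid ≠ 25 → {(18, 14, 19, Xia, 7, 31), (18, 14, 19, Xia, 7, 35), (18, 14, 19, Xia, 7, 36), (18, 14, 33, Yan, 39, 31), (18, 14, 33, Yan, 39, 35), (18, 14, 33, Yan, 39, 36), (24, 35, 21, Mo, 32, 1), (24, 35, 21, Mo, 32, 11)}
Keep only column(s) qty, price, pid, sid: {(14, 39, 31, 18), (14, 39, 35, 18), (14, 39, 36, 18), (14, 7, 31, 18), (14, 7, 35, 18), (14, 7, 36, 18), (35, 32, 1, 24), (35, 32, 11, 24)}
σ[price > qty]: keep tuples satisfying price > qty → {(14, 39, 31, 18), (14, 39, 35, 18), (14, 39, 36, 18)}
Keep only column(s) price, pid: {(39, 31), (39, 35), (39, 36)}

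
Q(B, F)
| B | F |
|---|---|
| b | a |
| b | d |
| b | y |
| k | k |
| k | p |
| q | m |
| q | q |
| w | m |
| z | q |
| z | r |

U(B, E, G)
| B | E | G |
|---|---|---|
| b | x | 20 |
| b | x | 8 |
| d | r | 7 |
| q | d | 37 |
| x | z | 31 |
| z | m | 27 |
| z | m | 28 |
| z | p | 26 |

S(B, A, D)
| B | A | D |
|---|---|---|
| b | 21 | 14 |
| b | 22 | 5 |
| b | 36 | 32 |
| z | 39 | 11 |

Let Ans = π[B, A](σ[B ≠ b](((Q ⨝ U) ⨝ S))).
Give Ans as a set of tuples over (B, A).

Natural join on B: {(b, a, x, 20), (b, a, x, 8), (b, d, x, 20), (b, d, x, 8), (b, y, x, 20), (b, y, x, 8), (q, m, d, 37), (q, q, d, 37), (z, q, m, 27), (z, q, m, 28), (z, q, p, 26), (z, r, m, 27), (z, r, m, 28), (z, r, p, 26)}
Natural join on B: {(b, a, x, 20, 21, 14), (b, a, x, 20, 22, 5), (b, a, x, 20, 36, 32), (b, a, x, 8, 21, 14), (b, a, x, 8, 22, 5), (b, a, x, 8, 36, 32), (b, d, x, 20, 21, 14), (b, d, x, 20, 22, 5), (b, d, x, 20, 36, 32), (b, d, x, 8, 21, 14), (b, d, x, 8, 22, 5), (b, d, x, 8, 36, 32), (b, y, x, 20, 21, 14), (b, y, x, 20, 22, 5), (b, y, x, 20, 36, 32), (b, y, x, 8, 21, 14), (b, y, x, 8, 22, 5), (b, y, x, 8, 36, 32), (z, q, m, 27, 39, 11), (z, q, m, 28, 39, 11), (z, q, p, 26, 39, 11), (z, r, m, 27, 39, 11), (z, r, m, 28, 39, 11), (z, r, p, 26, 39, 11)}
Apply σ_{B ≠ b}; surviving tuples: {(z, q, m, 27, 39, 11), (z, q, m, 28, 39, 11), (z, q, p, 26, 39, 11), (z, r, m, 27, 39, 11), (z, r, m, 28, 39, 11), (z, r, p, 26, 39, 11)}
π[B, A]: project onto (B, A) (5 duplicate(s) eliminated) → {(z, 39)}

{(z, 39)}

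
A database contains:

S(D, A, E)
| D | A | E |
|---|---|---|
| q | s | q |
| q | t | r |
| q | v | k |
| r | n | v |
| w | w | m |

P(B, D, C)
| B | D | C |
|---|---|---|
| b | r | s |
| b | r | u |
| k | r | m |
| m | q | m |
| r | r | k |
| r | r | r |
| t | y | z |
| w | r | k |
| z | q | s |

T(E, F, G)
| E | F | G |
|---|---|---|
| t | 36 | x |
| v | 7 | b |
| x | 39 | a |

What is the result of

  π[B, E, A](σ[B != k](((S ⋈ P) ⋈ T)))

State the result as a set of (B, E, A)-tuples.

{(b, v, n), (r, v, n), (w, v, n)}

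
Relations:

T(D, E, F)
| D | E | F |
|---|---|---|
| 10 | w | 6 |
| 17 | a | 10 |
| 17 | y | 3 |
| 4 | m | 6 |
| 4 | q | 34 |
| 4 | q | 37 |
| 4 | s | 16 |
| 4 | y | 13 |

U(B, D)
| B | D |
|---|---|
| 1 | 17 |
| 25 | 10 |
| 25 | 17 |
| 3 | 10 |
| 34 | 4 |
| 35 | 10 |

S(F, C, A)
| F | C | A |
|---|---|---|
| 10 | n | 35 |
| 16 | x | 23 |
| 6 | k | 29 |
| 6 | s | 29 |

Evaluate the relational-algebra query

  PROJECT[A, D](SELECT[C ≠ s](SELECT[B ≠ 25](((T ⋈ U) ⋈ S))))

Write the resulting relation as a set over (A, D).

{(23, 4), (29, 10), (29, 4), (35, 17)}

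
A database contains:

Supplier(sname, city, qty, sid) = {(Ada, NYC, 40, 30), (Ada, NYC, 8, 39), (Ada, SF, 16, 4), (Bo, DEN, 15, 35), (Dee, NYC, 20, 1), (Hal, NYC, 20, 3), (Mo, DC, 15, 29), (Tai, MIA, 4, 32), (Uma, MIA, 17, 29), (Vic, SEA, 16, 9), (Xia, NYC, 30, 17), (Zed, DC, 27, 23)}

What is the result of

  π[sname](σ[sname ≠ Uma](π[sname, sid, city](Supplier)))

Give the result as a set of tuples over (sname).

{Ada, Bo, Dee, Hal, Mo, Tai, Vic, Xia, Zed}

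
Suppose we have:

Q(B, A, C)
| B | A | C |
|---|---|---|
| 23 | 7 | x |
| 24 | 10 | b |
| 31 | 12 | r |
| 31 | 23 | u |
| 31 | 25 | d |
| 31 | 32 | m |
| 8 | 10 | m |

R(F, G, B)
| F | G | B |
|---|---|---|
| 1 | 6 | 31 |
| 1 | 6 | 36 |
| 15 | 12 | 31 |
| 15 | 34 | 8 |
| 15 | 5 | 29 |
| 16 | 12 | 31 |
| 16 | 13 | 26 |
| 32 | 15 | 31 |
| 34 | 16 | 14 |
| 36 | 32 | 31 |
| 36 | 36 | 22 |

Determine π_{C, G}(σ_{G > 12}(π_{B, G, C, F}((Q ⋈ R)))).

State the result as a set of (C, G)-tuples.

{(d, 15), (d, 32), (m, 15), (m, 32), (m, 34), (r, 15), (r, 32), (u, 15), (u, 32)}

Joining Q and R on B yields {(31, 12, r, 1, 6), (31, 12, r, 15, 12), (31, 12, r, 16, 12), (31, 12, r, 32, 15), (31, 12, r, 36, 32), (31, 23, u, 1, 6), (31, 23, u, 15, 12), (31, 23, u, 16, 12), (31, 23, u, 32, 15), (31, 23, u, 36, 32), (31, 25, d, 1, 6), (31, 25, d, 15, 12), (31, 25, d, 16, 12), (31, 25, d, 32, 15), (31, 25, d, 36, 32), (31, 32, m, 1, 6), (31, 32, m, 15, 12), (31, 32, m, 16, 12), (31, 32, m, 32, 15), (31, 32, m, 36, 32), (8, 10, m, 15, 34)}.
π_{B, G, C, F} gives {(31, 12, d, 15), (31, 12, d, 16), (31, 12, m, 15), (31, 12, m, 16), (31, 12, r, 15), (31, 12, r, 16), (31, 12, u, 15), (31, 12, u, 16), (31, 15, d, 32), (31, 15, m, 32), (31, 15, r, 32), (31, 15, u, 32), (31, 32, d, 36), (31, 32, m, 36), (31, 32, r, 36), (31, 32, u, 36), (31, 6, d, 1), (31, 6, m, 1), (31, 6, r, 1), (31, 6, u, 1), (8, 34, m, 15)}.
Apply σ_{G > 12}; surviving tuples: {(31, 15, d, 32), (31, 15, m, 32), (31, 15, r, 32), (31, 15, u, 32), (31, 32, d, 36), (31, 32, m, 36), (31, 32, r, 36), (31, 32, u, 36), (8, 34, m, 15)}
π_{C, G} gives {(d, 15), (d, 32), (m, 15), (m, 32), (m, 34), (r, 15), (r, 32), (u, 15), (u, 32)}.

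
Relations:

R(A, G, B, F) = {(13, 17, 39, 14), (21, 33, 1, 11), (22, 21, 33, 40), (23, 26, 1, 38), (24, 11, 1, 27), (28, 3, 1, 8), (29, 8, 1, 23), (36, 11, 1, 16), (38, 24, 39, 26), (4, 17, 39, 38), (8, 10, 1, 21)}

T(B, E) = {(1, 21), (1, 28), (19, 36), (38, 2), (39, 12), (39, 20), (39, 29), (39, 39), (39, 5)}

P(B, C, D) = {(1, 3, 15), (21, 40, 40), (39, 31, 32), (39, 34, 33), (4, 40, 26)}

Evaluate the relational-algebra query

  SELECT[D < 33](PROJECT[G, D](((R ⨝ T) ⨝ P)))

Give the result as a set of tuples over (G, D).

Natural join on B: {(13, 17, 39, 14, 12), (13, 17, 39, 14, 20), (13, 17, 39, 14, 29), (13, 17, 39, 14, 39), (13, 17, 39, 14, 5), (21, 33, 1, 11, 21), (21, 33, 1, 11, 28), (23, 26, 1, 38, 21), (23, 26, 1, 38, 28), (24, 11, 1, 27, 21), (24, 11, 1, 27, 28), (28, 3, 1, 8, 21), (28, 3, 1, 8, 28), (29, 8, 1, 23, 21), (29, 8, 1, 23, 28), (36, 11, 1, 16, 21), (36, 11, 1, 16, 28), (38, 24, 39, 26, 12), (38, 24, 39, 26, 20), (38, 24, 39, 26, 29), (38, 24, 39, 26, 39), (38, 24, 39, 26, 5), (4, 17, 39, 38, 12), (4, 17, 39, 38, 20), (4, 17, 39, 38, 29), (4, 17, 39, 38, 39), (4, 17, 39, 38, 5), (8, 10, 1, 21, 21), (8, 10, 1, 21, 28)}
Natural join on B: {(13, 17, 39, 14, 12, 31, 32), (13, 17, 39, 14, 12, 34, 33), (13, 17, 39, 14, 20, 31, 32), (13, 17, 39, 14, 20, 34, 33), (13, 17, 39, 14, 29, 31, 32), (13, 17, 39, 14, 29, 34, 33), (13, 17, 39, 14, 39, 31, 32), (13, 17, 39, 14, 39, 34, 33), (13, 17, 39, 14, 5, 31, 32), (13, 17, 39, 14, 5, 34, 33), (21, 33, 1, 11, 21, 3, 15), (21, 33, 1, 11, 28, 3, 15), (23, 26, 1, 38, 21, 3, 15), (23, 26, 1, 38, 28, 3, 15), (24, 11, 1, 27, 21, 3, 15), (24, 11, 1, 27, 28, 3, 15), (28, 3, 1, 8, 21, 3, 15), (28, 3, 1, 8, 28, 3, 15), (29, 8, 1, 23, 21, 3, 15), (29, 8, 1, 23, 28, 3, 15), (36, 11, 1, 16, 21, 3, 15), (36, 11, 1, 16, 28, 3, 15), (38, 24, 39, 26, 12, 31, 32), (38, 24, 39, 26, 12, 34, 33), (38, 24, 39, 26, 20, 31, 32), (38, 24, 39, 26, 20, 34, 33), (38, 24, 39, 26, 29, 31, 32), (38, 24, 39, 26, 29, 34, 33), (38, 24, 39, 26, 39, 31, 32), (38, 24, 39, 26, 39, 34, 33), (38, 24, 39, 26, 5, 31, 32), (38, 24, 39, 26, 5, 34, 33), (4, 17, 39, 38, 12, 31, 32), (4, 17, 39, 38, 12, 34, 33), (4, 17, 39, 38, 20, 31, 32), (4, 17, 39, 38, 20, 34, 33), (4, 17, 39, 38, 29, 31, 32), (4, 17, 39, 38, 29, 34, 33), (4, 17, 39, 38, 39, 31, 32), (4, 17, 39, 38, 39, 34, 33), (4, 17, 39, 38, 5, 31, 32), (4, 17, 39, 38, 5, 34, 33), (8, 10, 1, 21, 21, 3, 15), (8, 10, 1, 21, 28, 3, 15)}
π_{G, D} gives {(10, 15), (11, 15), (17, 32), (17, 33), (24, 32), (24, 33), (26, 15), (3, 15), (33, 15), (8, 15)} (34 duplicate(s) eliminated).
Filtering on D < 33 leaves {(10, 15), (11, 15), (17, 32), (24, 32), (26, 15), (3, 15), (33, 15), (8, 15)}.

{(10, 15), (11, 15), (17, 32), (24, 32), (26, 15), (3, 15), (33, 15), (8, 15)}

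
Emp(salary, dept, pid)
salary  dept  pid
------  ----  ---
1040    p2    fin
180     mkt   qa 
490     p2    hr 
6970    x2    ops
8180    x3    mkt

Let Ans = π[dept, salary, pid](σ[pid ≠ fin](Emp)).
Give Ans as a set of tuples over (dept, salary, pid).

σ[pid ≠ fin]: keep tuples satisfying pid ≠ fin → {(180, mkt, qa), (490, p2, hr), (6970, x2, ops), (8180, x3, mkt)}
π_{dept, salary, pid} gives {(mkt, 180, qa), (p2, 490, hr), (x2, 6970, ops), (x3, 8180, mkt)}.

{(mkt, 180, qa), (p2, 490, hr), (x2, 6970, ops), (x3, 8180, mkt)}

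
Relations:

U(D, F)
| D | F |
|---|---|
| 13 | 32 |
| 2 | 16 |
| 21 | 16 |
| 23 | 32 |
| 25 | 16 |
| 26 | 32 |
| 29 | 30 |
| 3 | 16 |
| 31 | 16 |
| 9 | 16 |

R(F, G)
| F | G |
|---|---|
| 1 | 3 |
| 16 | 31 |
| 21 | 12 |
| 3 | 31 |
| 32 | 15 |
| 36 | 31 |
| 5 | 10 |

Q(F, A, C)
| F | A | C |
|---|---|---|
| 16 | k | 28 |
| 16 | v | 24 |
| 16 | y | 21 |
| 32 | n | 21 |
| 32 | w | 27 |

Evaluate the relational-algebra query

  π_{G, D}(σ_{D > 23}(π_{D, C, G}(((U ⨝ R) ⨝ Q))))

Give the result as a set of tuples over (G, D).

{(15, 26), (31, 25), (31, 31)}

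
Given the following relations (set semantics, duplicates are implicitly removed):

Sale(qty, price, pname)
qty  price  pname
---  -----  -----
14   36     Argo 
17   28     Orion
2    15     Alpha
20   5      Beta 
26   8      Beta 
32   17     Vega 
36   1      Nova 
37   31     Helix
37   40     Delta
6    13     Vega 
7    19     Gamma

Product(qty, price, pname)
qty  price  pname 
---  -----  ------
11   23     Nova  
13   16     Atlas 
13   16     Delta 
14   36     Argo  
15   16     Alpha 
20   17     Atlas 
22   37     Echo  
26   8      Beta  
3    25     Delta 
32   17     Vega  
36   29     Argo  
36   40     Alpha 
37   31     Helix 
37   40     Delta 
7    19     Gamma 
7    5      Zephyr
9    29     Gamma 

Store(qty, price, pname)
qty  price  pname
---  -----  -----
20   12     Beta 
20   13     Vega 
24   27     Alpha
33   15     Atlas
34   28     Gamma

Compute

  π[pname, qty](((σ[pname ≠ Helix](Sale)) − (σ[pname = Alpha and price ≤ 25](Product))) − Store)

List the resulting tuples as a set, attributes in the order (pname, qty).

{(Alpha, 2), (Argo, 14), (Beta, 20), (Beta, 26), (Delta, 37), (Gamma, 7), (Nova, 36), (Orion, 17), (Vega, 32), (Vega, 6)}

σ[pname ≠ Helix]: keep tuples satisfying pname ≠ Helix → {(14, 36, Argo), (17, 28, Orion), (2, 15, Alpha), (20, 5, Beta), (26, 8, Beta), (32, 17, Vega), (36, 1, Nova), (37, 40, Delta), (6, 13, Vega), (7, 19, Gamma)}
σ[pname = Alpha and price ≤ 25]: keep tuples satisfying pname = Alpha and price ≤ 25 → {(15, 16, Alpha)}
Difference: {(14, 36, Argo), (17, 28, Orion), (2, 15, Alpha), (20, 5, Beta), (26, 8, Beta), (32, 17, Vega), (36, 1, Nova), (37, 40, Delta), (6, 13, Vega), (7, 19, Gamma)} with {(15, 16, Alpha)} → {(14, 36, Argo), (17, 28, Orion), (2, 15, Alpha), (20, 5, Beta), (26, 8, Beta), (32, 17, Vega), (36, 1, Nova), (37, 40, Delta), (6, 13, Vega), (7, 19, Gamma)}
Difference: {(14, 36, Argo), (17, 28, Orion), (2, 15, Alpha), (20, 5, Beta), (26, 8, Beta), (32, 17, Vega), (36, 1, Nova), (37, 40, Delta), (6, 13, Vega), (7, 19, Gamma)} with {(20, 12, Beta), (20, 13, Vega), (24, 27, Alpha), (33, 15, Atlas), (34, 28, Gamma)} → {(14, 36, Argo), (17, 28, Orion), (2, 15, Alpha), (20, 5, Beta), (26, 8, Beta), (32, 17, Vega), (36, 1, Nova), (37, 40, Delta), (6, 13, Vega), (7, 19, Gamma)}
π[pname, qty]: project onto (pname, qty) → {(Alpha, 2), (Argo, 14), (Beta, 20), (Beta, 26), (Delta, 37), (Gamma, 7), (Nova, 36), (Orion, 17), (Vega, 32), (Vega, 6)}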